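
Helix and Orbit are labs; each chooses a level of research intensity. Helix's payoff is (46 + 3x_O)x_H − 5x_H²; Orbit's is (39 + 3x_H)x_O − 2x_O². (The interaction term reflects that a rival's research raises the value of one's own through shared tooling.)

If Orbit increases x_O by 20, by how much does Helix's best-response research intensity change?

6

Expanding Helix's payoff: 46x_H + 3x_Ox_H − 5x_H².
∂π/∂x_H = 46 + 3x_O − 10x_H = 0, so x_H = 4.6 + 0.3x_O.
The reaction-function slope is 0.3, so a 20-unit rise in x_O moves x_H by 0.3 × 20 = 6. Helix's best response rises — the actions are strategic complements.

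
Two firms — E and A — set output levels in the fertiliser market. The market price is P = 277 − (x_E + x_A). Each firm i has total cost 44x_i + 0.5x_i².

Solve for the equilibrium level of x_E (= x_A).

58.25

Firm E's profit: π = x_E(277 − (x_E + x_A)) − 44x_E − 0.5x_E².
∂π/∂x_E = 233 − 3x_E − x_A = 0, so x_E = 233/3 − (1/3)x_A.
By symmetry x_A = x_E; substituting into the reaction function, (4/3)x_E = 233/3 and x_E = 58.25.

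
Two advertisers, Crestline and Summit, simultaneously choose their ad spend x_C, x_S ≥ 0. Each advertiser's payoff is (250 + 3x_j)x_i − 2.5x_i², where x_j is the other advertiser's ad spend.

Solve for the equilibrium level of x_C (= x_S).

125

Crestline's payoff is (250 + 3x_S)x_C − 2.5x_C².
∂π/∂x_C = 250 + 3x_S − 5x_C = 0, so x_C = 50 + 0.6x_S.
The game is symmetric, so in equilibrium x_S = x_C: the reaction function gives 0.4x_C = 50, hence x_C = 125.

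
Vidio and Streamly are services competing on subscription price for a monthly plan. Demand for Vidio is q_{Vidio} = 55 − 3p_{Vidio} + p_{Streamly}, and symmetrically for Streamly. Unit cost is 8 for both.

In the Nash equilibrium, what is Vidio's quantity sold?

23.4

Vidio's profit: π = (p_{Vidio} − 8)(55 − 3p_{Vidio} + p_{Streamly}).
∂π/∂p_{Vidio} = 79 − 6p_{Vidio} + p_{Streamly} = 0 ⇒ p_{Vidio} = 79/6 + (1/6)p_{Streamly}.
The game is symmetric, so in equilibrium p_{Streamly} = p_{Vidio}: the reaction function gives (5/6)p_{Vidio} = 79/6, hence p_{Vidio} = 15.8.
q_{Vidio} = 55 − 3·15.8 + 15.8 = 23.4.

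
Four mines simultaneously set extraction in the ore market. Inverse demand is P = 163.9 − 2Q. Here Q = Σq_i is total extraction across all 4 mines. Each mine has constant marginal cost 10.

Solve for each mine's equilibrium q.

A representative mine's profit is π_i = q_i(163.9 − 2Q) − 10q_i, with Q = q_i + Σ_{j≠i} q_j.
First-order condition: 153.9 − 4q_i − 2Σ_{j≠i} q_j = 0.
With identical mines, set every q_j = q: then 153.9 − 4q − 6q = 0, i.e. q = 153.9/10 = 15.39.

15.39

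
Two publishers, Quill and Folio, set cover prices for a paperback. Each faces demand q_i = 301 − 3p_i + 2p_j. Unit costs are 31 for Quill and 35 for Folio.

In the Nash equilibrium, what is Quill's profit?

Quill's profit: π = (p_{Quill} − 31)(301 − 3p_{Quill} + 2p_{Folio}).
∂π/∂p_{Quill} = 394 − 6p_{Quill} + 2p_{Folio} = 0 ⇒ p_{Quill} = 197/3 + (1/3)p_{Folio}.
Similarly p_{Folio} = 203/3 + (1/3)p_{Quill}.
Substituting the second reaction function into the first: p_{Quill} = 197/3 + (1/3)(203/3 + (1/3)p_{Quill}), which gives (8/9)p_{Quill} = 794/9 ⇒ p_{Quill} = 99.25.
Then p_{Folio} = 203/3 + (1/3)·99.25 = 100.75.
q_{Quill} = 301 − 3·99.25 + 2·100.75 = 204.75.
Profit = (99.25 − 31)·204.75 = 13974.1875.

13974.1875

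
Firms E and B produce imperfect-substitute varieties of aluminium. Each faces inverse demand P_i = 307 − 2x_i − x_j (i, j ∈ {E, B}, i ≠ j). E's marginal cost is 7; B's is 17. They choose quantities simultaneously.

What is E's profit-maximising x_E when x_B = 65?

58.75

Firm E's profit: π = x_E(307 − 2x_E − x_B) − 7x_E.
∂π/∂x_E = 300 − 4x_E − x_B = 0 ⇒ x_E = 75 − 0.25x_B.
At x_B = 65: x_E = 75 − 0.25·65 = 58.75.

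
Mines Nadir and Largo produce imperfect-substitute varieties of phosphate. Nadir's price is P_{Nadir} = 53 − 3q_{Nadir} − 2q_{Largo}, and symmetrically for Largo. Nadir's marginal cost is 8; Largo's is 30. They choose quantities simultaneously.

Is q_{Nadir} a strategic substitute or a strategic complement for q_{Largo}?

strategic substitutes

Mine Nadir's profit: π = q_{Nadir}(53 − 3q_{Nadir} − 2q_{Largo}) − 8q_{Nadir}.
∂π/∂q_{Nadir} = 45 − 6q_{Nadir} − 2q_{Largo} = 0 ⇒ q_{Nadir} = 7.5 − (1/3)q_{Largo}.
The best-response slope dq_{Nadir}/dq_{Largo} = −1/3 < 0: the reaction function is downward-sloping, so the choices are strategic substitutes.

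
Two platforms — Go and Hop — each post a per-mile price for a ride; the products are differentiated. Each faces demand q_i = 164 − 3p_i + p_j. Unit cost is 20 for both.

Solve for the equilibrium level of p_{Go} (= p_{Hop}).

Go's profit: π = (p_{Go} − 20)(164 − 3p_{Go} + p_{Hop}).
∂π/∂p_{Go} = 224 − 6p_{Go} + p_{Hop} = 0 ⇒ p_{Go} = 112/3 + (1/6)p_{Hop}.
By symmetry p_{Hop} = p_{Go}; substituting into the reaction function, (5/6)p_{Go} = 112/3 and p_{Go} = 44.8.

44.8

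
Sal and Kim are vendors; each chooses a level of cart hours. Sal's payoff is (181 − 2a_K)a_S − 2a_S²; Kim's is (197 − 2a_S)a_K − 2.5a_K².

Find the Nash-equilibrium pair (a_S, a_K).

31.9375, 26.625

Expanding Sal's payoff: 181a_S − 2a_Ka_S − 2a_S².
∂π/∂a_S = 181 − 2a_K − 4a_S = 0, so a_S = 45.25 − 0.5a_K.
Likewise for Kim: a_K = 39.4 − 0.4a_S.
Plugging a_K into Sal's best response: a_S = 45.25 − 0.5(39.4 − 0.4a_S) ⇒ 0.8a_S = 25.55, so a_S = 31.9375.
Then a_K = 39.4 − 0.4·31.9375 = 26.625.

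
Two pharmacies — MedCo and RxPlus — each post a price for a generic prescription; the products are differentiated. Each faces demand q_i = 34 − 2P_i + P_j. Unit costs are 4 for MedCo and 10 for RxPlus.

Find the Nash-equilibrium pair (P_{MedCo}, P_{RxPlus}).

14.8, 17.2

MedCo's profit: π = (P_{MedCo} − 4)(34 − 2P_{MedCo} + P_{RxPlus}).
∂π/∂P_{MedCo} = 42 − 4P_{MedCo} + P_{RxPlus} = 0 ⇒ P_{MedCo} = 10.5 + 0.25P_{RxPlus}.
Similarly P_{RxPlus} = 13.5 + 0.25P_{MedCo}.
Substituting the second reaction function into the first: P_{MedCo} = 10.5 + 0.25(13.5 + 0.25P_{MedCo}), which gives 0.9375P_{MedCo} = 13.875 ⇒ P_{MedCo} = 14.8.
Then P_{RxPlus} = 13.5 + 0.25·14.8 = 17.2.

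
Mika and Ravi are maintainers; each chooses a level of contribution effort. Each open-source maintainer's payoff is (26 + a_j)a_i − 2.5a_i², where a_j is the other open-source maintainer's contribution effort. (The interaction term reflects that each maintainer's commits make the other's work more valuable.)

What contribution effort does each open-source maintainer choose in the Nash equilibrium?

6.5

Mika's payoff is (26 + a_R)a_M − 2.5a_M².
∂π/∂a_M = 26 + a_R − 5a_M = 0, so a_M = 5.2 + 0.2a_R.
By symmetry a_R = a_M; substituting into the reaction function, 0.8a_M = 5.2 and a_M = 6.5.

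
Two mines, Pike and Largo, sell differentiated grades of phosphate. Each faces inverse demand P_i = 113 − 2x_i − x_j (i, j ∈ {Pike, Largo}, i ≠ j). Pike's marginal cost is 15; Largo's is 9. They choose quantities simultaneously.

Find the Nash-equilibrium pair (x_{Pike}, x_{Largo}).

Mine Pike's profit: π = x_{Pike}(113 − 2x_{Pike} − x_{Largo}) − 15x_{Pike}.
∂π/∂x_{Pike} = 98 − 4x_{Pike} − x_{Largo} = 0 ⇒ x_{Pike} = 24.5 − 0.25x_{Largo}.
Similarly x_{Largo} = 26 − 0.25x_{Pike}.
Plugging x_{Largo} into Pike's best response: x_{Pike} = 24.5 − 0.25(26 − 0.25x_{Pike}) ⇒ 0.9375x_{Pike} = 18, so x_{Pike} = 19.2.
Then x_{Largo} = 26 − 0.25·19.2 = 21.2.

19.2, 21.2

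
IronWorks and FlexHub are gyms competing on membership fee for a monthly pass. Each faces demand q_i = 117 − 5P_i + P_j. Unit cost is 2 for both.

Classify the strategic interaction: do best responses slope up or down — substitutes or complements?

IronWorks's profit: π = (P_{IronWorks} − 2)(117 − 5P_{IronWorks} + P_{FlexHub}).
∂π/∂P_{IronWorks} = 127 − 10P_{IronWorks} + P_{FlexHub} = 0 ⇒ P_{IronWorks} = 12.7 + 0.1P_{FlexHub}.
The best-response slope dP_{IronWorks}/dP_{FlexHub} = 0.1 > 0: the reaction function is upward-sloping, so the choices are strategic complements.

strategic complements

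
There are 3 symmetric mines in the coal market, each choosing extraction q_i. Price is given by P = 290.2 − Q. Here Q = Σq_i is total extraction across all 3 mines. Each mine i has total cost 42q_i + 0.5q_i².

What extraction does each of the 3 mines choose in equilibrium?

49.64

A representative mine's profit is π_i = q_i(290.2 − Q) − 42q_i − 0.5q_i², with Q = q_i + Σ_{j≠i} q_j.
First-order condition: 248.2 − 3q_i − Σ_{j≠i} q_j = 0.
In a symmetric equilibrium every mine chooses the same q, so Σ_{j≠i} q_j = 2q. The condition becomes 248.2 − 5q = 0, giving q = 248.2/5 = 49.64.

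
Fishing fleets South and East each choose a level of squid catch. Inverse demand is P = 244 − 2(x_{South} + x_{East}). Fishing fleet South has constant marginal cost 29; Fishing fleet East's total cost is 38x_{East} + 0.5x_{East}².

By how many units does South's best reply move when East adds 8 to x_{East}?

-4

Fishing fleet South's profit: π = x_{South}(244 − 2(x_{South} + x_{East})) − 29x_{South}.
∂π/∂x_{South} = 215 − 4x_{South} − 2x_{East} = 0, so x_{South} = 53.75 − 0.5x_{East}.
The reaction-function slope is −0.5, so an 8-unit rise in x_{East} moves x_{South} by −0.5 × 8 = −4. South's best response falls — the actions are strategic substitutes.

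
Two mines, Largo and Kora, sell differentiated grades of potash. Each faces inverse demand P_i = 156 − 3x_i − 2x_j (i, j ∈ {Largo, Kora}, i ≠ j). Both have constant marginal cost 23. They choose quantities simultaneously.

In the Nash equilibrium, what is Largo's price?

Mine Largo's profit: π = x_{Largo}(156 − 3x_{Largo} − 2x_{Kora}) − 23x_{Largo}.
∂π/∂x_{Largo} = 133 − 6x_{Largo} − 2x_{Kora} = 0 ⇒ x_{Largo} = 133/6 − (1/3)x_{Kora}.
The game is symmetric, so in equilibrium x_{Kora} = x_{Largo}: the reaction function gives (4/3)x_{Largo} = 133/6, hence x_{Largo} = 16.625.
P_{Largo} = 156 − 3·16.625 − 2·16.625 = 72.875.

72.875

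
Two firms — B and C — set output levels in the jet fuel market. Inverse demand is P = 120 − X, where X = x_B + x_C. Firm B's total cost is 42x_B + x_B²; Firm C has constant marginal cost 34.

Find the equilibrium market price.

Firm B's profit: π = x_B(120 − (x_B + x_C)) − 42x_B − x_B².
∂π/∂x_B = 78 − 4x_B − x_C = 0, so x_B = 19.5 − 0.25x_C.
For C: ∂π/∂x_C = 86 − 2x_C − x_B = 0 ⇒ x_C = 43 − 0.5x_B.
Plugging x_C into B's best response: x_B = 19.5 − 0.25(43 − 0.5x_B) ⇒ 0.875x_B = 8.75, so x_B = 10.
Then x_C = 43 − 0.5·10 = 38.
Equilibrium price: P = 120 − 48 = 72.

72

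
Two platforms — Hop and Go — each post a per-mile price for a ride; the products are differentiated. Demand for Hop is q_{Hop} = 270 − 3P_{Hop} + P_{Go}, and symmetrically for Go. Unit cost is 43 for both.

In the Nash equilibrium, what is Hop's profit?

Hop's profit: π = (P_{Hop} − 43)(270 − 3P_{Hop} + P_{Go}).
∂π/∂P_{Hop} = 399 − 6P_{Hop} + P_{Go} = 0 ⇒ P_{Hop} = 66.5 + (1/6)P_{Go}.
The game is symmetric, so in equilibrium P_{Go} = P_{Hop}: the reaction function gives (5/6)P_{Hop} = 66.5, hence P_{Hop} = 79.8.
q_{Hop} = 270 − 3·79.8 + 79.8 = 110.4.
Profit = (79.8 − 43)·110.4 = 4062.72.

4062.72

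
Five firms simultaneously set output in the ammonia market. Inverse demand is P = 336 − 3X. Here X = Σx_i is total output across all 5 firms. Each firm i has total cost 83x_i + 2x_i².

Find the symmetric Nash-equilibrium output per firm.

11.5

A representative firm's profit is π_i = x_i(336 − 3X) − 83x_i − 2x_i², with X = x_i + Σ_{j≠i} x_j.
First-order condition: 253 − 10x_i − 3Σ_{j≠i} x_j = 0.
With identical firms, set every x_j = x: then 253 − 10x − 12x = 0, i.e. x = 253/22 = 11.5.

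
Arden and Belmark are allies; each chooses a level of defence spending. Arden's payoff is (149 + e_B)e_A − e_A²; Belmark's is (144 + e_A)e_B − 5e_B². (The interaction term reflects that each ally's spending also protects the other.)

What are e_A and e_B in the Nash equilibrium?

Expanding Arden's payoff: 149e_A + e_Be_A − e_A².
∂π/∂e_A = 149 + e_B − 2e_A = 0, so e_A = 74.5 + 0.5e_B.
Likewise for Belmark: e_B = 14.4 + 0.1e_A.
Solving the two reaction functions simultaneously: (1 − (0.5)(0.1))e_A = 74.5 + 0.5·14.4, so 0.95e_A = 81.7 and e_A = 86.
Then e_B = 14.4 + 0.1·86 = 23.

86, 23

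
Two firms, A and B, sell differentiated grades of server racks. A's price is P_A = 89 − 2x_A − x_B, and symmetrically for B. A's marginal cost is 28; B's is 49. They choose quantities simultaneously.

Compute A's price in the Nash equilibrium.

55.2

Firm A's profit: π = x_A(89 − 2x_A − x_B) − 28x_A.
∂π/∂x_A = 61 − 4x_A − x_B = 0 ⇒ x_A = 15.25 − 0.25x_B.
Similarly x_B = 10 − 0.25x_A.
Solving the two reaction functions simultaneously: (1 − (−0.25)(−0.25))x_A = 15.25 − 0.25·10, so 0.9375x_A = 12.75 and x_A = 13.6.
Then x_B = 10 − 0.25·13.6 = 6.6.
P_A = 89 − 2·13.6 − 6.6 = 55.2.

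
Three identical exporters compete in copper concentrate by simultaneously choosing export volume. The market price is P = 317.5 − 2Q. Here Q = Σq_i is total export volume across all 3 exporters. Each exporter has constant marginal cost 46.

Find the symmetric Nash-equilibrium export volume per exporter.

A representative exporter's profit is π_i = q_i(317.5 − 2Q) − 46q_i, with Q = q_i + Σ_{j≠i} q_j.
First-order condition: 271.5 − 4q_i − 2Σ_{j≠i} q_j = 0.
Imposing symmetry (q_j = q for all j) turns Σ_{j≠i} q_j into 2q, so 271.5 = 8q and q = 33.9375.

33.9375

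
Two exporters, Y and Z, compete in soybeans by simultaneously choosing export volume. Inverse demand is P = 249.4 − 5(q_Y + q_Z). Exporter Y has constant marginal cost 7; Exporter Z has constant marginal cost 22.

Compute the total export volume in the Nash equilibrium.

31.32

Exporter Y's profit: π = q_Y(249.4 − 5(q_Y + q_Z)) − 7q_Y.
∂π/∂q_Y = 242.4 − 10q_Y − 5q_Z = 0, so q_Y = 24.24 − 0.5q_Z.
By the same steps for Z: q_Z = 22.74 − 0.5q_Y.
Plugging q_Z into Y's best response: q_Y = 24.24 − 0.5(22.74 − 0.5q_Y) ⇒ 0.75q_Y = 12.87, so q_Y = 17.16.
Then q_Z = 22.74 − 0.5·17.16 = 14.16.
Total export volume: 17.16 + 14.16 = 31.32.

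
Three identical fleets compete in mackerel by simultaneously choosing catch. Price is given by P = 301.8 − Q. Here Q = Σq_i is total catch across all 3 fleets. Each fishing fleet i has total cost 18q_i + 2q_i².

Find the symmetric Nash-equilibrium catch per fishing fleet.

A representative fishing fleet's profit is π_i = q_i(301.8 − Q) − 18q_i − 2q_i², with Q = q_i + Σ_{j≠i} q_j.
First-order condition: 283.8 − 6q_i − Σ_{j≠i} q_j = 0.
Imposing symmetry (q_j = q for all j) turns Σ_{j≠i} q_j into 2q, so 283.8 = 8q and q = 35.475.

35.475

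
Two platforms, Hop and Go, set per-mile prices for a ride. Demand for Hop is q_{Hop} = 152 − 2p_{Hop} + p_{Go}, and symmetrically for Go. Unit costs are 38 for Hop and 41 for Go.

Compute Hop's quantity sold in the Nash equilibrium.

76.8

Hop's profit: π = (p_{Hop} − 38)(152 − 2p_{Hop} + p_{Go}).
∂π/∂p_{Hop} = 228 − 4p_{Hop} + p_{Go} = 0 ⇒ p_{Hop} = 57 + 0.25p_{Go}.
Similarly p_{Go} = 58.5 + 0.25p_{Hop}.
Plugging p_{Go} into Hop's best response: p_{Hop} = 57 + 0.25(58.5 + 0.25p_{Hop}) ⇒ 0.9375p_{Hop} = 71.625, so p_{Hop} = 76.4.
Then p_{Go} = 58.5 + 0.25·76.4 = 77.6.
q_{Hop} = 152 − 2·76.4 + 77.6 = 76.8.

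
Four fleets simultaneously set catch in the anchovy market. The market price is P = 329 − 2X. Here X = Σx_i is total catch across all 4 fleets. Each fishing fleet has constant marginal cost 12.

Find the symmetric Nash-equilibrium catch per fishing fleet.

31.7

A representative fishing fleet's profit is π_i = x_i(329 − 2X) − 12x_i, with X = x_i + Σ_{j≠i} x_j.
First-order condition: 317 − 4x_i − 2Σ_{j≠i} x_j = 0.
With identical fishing fleets, set every x_j = x: then 317 − 4x − 6x = 0, i.e. x = 317/10 = 31.7.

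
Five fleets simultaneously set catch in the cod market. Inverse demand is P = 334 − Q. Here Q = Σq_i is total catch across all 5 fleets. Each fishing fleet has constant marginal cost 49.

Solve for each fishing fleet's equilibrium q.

A representative fishing fleet's profit is π_i = q_i(334 − Q) − 49q_i, with Q = q_i + Σ_{j≠i} q_j.
First-order condition: 285 − 2q_i − Σ_{j≠i} q_j = 0.
In a symmetric equilibrium every fishing fleet chooses the same q, so Σ_{j≠i} q_j = 4q. The condition becomes 285 − 6q = 0, giving q = 285/6 = 47.5.

47.5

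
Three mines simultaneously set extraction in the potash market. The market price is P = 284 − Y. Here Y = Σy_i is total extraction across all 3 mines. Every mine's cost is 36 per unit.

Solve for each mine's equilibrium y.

62

A representative mine's profit is π_i = y_i(284 − Y) − 36y_i, with Y = y_i + Σ_{j≠i} y_j.
First-order condition: 248 − 2y_i − Σ_{j≠i} y_j = 0.
With identical mines, set every y_j = y: then 248 − 2y − 2y = 0, i.e. y = 248/4 = 62.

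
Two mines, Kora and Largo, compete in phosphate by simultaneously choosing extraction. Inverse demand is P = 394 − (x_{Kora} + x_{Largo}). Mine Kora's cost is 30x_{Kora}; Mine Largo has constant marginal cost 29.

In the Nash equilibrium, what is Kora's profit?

Mine Kora's profit: π = x_{Kora}(394 − (x_{Kora} + x_{Largo})) − 30x_{Kora}.
∂π/∂x_{Kora} = 364 − 2x_{Kora} − x_{Largo} = 0, so x_{Kora} = 182 − 0.5x_{Largo}.
By the same steps for Largo: x_{Largo} = 182.5 − 0.5x_{Kora}.
Solving the two reaction functions simultaneously: (1 − (−0.5)(−0.5))x_{Kora} = 182 − 0.5·182.5, so 0.75x_{Kora} = 90.75 and x_{Kora} = 121.
Then x_{Largo} = 182.5 − 0.5·121 = 122.
Price P = 394 − 243 = 151.
Kora's profit: (151 − 30)·121 = 14641.

14641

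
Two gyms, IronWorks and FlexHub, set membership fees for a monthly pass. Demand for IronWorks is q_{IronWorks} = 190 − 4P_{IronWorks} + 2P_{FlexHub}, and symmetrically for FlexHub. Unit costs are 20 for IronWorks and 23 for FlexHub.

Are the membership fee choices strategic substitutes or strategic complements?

strategic complements

IronWorks's profit: π = (P_{IronWorks} − 20)(190 − 4P_{IronWorks} + 2P_{FlexHub}).
∂π/∂P_{IronWorks} = 270 − 8P_{IronWorks} + 2P_{FlexHub} = 0 ⇒ P_{IronWorks} = 33.75 + 0.25P_{FlexHub}.
The best-response slope dP_{IronWorks}/dP_{FlexHub} = 0.25 > 0: the reaction function is upward-sloping, so the choices are strategic complements.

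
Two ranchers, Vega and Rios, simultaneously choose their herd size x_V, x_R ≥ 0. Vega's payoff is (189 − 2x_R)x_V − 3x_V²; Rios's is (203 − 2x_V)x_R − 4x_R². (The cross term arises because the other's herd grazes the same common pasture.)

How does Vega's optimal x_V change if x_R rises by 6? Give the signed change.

Expanding Vega's payoff: 189x_V − 2x_Rx_V − 3x_V².
∂π/∂x_V = 189 − 2x_R − 6x_V = 0, so x_V = 31.5 − (1/3)x_R.
The reaction-function slope is −1/3, so a 6-unit rise in x_R moves x_V by −1/3 × 6 = −2. Vega's best response falls — the actions are strategic substitutes.

-2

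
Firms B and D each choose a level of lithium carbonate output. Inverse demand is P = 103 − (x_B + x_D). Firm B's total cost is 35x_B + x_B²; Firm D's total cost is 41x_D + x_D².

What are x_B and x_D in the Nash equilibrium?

Firm B's profit: π = x_B(103 − (x_B + x_D)) − 35x_B − x_B².
∂π/∂x_B = 68 − 4x_B − x_D = 0, so x_B = 17 − 0.25x_D.
By the same steps for D: x_D = 15.5 − 0.25x_B.
Solving the two reaction functions simultaneously: (1 − (−0.25)(−0.25))x_B = 17 − 0.25·15.5, so 0.9375x_B = 13.125 and x_B = 14.
Then x_D = 15.5 − 0.25·14 = 12.

14, 12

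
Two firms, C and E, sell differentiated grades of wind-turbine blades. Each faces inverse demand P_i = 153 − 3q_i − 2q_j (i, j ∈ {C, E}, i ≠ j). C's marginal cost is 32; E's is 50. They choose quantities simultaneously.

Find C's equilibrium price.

80.75

Firm C's profit: π = q_C(153 − 3q_C − 2q_E) − 32q_C.
∂π/∂q_C = 121 − 6q_C − 2q_E = 0 ⇒ q_C = 121/6 − (1/3)q_E.
Similarly q_E = 103/6 − (1/3)q_C.
Substituting the second reaction function into the first: q_C = 121/6 − (1/3)(103/6 − (1/3)q_C), which gives (8/9)q_C = 130/9 ⇒ q_C = 16.25.
Then q_E = 103/6 − (1/3)·16.25 = 11.75.
P_C = 153 − 3·16.25 − 2·11.75 = 80.75.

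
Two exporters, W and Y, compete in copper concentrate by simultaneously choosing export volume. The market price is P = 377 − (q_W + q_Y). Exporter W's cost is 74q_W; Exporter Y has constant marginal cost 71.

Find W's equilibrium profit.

10000

Exporter W's profit: π = q_W(377 − (q_W + q_Y)) − 74q_W.
∂π/∂q_W = 303 − 2q_W − q_Y = 0, so q_W = 151.5 − 0.5q_Y.
By the same steps for Y: q_Y = 153 − 0.5q_W.
Substituting the second reaction function into the first: q_W = 151.5 − 0.5(153 − 0.5q_W), which gives 0.75q_W = 75 ⇒ q_W = 100.
Then q_Y = 153 − 0.5·100 = 103.
Price P = 377 − 203 = 174.
W's profit: (174 − 74)·100 = 10000.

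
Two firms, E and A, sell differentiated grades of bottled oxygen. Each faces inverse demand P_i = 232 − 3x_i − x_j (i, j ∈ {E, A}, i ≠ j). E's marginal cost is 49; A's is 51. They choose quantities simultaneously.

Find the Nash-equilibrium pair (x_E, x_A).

26.2, 25.8

Firm E's profit: π = x_E(232 − 3x_E − x_A) − 49x_E.
∂π/∂x_E = 183 − 6x_E − x_A = 0 ⇒ x_E = 30.5 − (1/6)x_A.
Similarly x_A = 181/6 − (1/6)x_E.
Plugging x_A into E's best response: x_E = 30.5 − (1/6)(181/6 − (1/6)x_E) ⇒ (35/36)x_E = 917/36, so x_E = 26.2.
Then x_A = 181/6 − (1/6)·26.2 = 25.8.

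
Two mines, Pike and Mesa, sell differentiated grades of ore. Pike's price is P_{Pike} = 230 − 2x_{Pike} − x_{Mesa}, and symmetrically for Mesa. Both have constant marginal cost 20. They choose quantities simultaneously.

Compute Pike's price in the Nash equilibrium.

104

Mine Pike's profit: π = x_{Pike}(230 − 2x_{Pike} − x_{Mesa}) − 20x_{Pike}.
∂π/∂x_{Pike} = 210 − 4x_{Pike} − x_{Mesa} = 0 ⇒ x_{Pike} = 52.5 − 0.25x_{Mesa}.
The game is symmetric, so in equilibrium x_{Mesa} = x_{Pike}: the reaction function gives 1.25x_{Pike} = 52.5, hence x_{Pike} = 42.
P_{Pike} = 230 − 2·42 − 42 = 104.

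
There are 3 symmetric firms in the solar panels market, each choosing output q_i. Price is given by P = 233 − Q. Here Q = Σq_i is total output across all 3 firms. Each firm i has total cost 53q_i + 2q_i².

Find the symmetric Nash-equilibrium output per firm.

A representative firm's profit is π_i = q_i(233 − Q) − 53q_i − 2q_i², with Q = q_i + Σ_{j≠i} q_j.
First-order condition: 180 − 6q_i − Σ_{j≠i} q_j = 0.
With identical firms, set every q_j = q: then 180 − 6q − 2q = 0, i.e. q = 180/8 = 22.5.

22.5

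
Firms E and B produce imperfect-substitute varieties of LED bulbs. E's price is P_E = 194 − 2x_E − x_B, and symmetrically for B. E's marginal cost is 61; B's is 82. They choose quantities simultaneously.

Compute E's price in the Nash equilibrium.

Firm E's profit: π = x_E(194 − 2x_E − x_B) − 61x_E.
∂π/∂x_E = 133 − 4x_E − x_B = 0 ⇒ x_E = 33.25 − 0.25x_B.
Similarly x_B = 28 − 0.25x_E.
Solving the two reaction functions simultaneously: (1 − (−0.25)(−0.25))x_E = 33.25 − 0.25·28, so 0.9375x_E = 26.25 and x_E = 28.
Then x_B = 28 − 0.25·28 = 21.
P_E = 194 − 2·28 − 21 = 117.

117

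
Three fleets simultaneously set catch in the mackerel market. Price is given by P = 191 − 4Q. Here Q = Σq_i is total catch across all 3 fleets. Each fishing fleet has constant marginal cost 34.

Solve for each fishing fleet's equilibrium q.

9.8125

A representative fishing fleet's profit is π_i = q_i(191 − 4Q) − 34q_i, with Q = q_i + Σ_{j≠i} q_j.
First-order condition: 157 − 8q_i − 4Σ_{j≠i} q_j = 0.
With identical fishing fleets, set every q_j = q: then 157 − 8q − 8q = 0, i.e. q = 157/16 = 9.8125.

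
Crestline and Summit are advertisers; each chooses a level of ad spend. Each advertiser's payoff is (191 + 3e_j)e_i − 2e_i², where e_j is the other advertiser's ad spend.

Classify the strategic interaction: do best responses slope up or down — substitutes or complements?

Crestline's payoff is (191 + 3e_S)e_C − 2e_C².
∂π/∂e_C = 191 + 3e_S − 4e_C = 0, so e_C = 47.75 + 0.75e_S.
The best-response slope de_C/de_S = 0.75 > 0: the reaction function is upward-sloping, so the choices are strategic complements.

strategic complements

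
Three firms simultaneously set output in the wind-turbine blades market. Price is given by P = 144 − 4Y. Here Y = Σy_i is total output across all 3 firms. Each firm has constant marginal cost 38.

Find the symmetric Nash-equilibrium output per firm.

6.625

A representative firm's profit is π_i = y_i(144 − 4Y) − 38y_i, with Y = y_i + Σ_{j≠i} y_j.
First-order condition: 106 − 8y_i − 4Σ_{j≠i} y_j = 0.
With identical firms, set every y_j = y: then 106 − 8y − 8y = 0, i.e. y = 106/16 = 6.625.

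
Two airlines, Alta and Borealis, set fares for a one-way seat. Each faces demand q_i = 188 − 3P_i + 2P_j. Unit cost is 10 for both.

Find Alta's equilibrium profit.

5940.75

Alta's profit: π = (P_{Alta} − 10)(188 − 3P_{Alta} + 2P_{Borealis}).
∂π/∂P_{Alta} = 218 − 6P_{Alta} + 2P_{Borealis} = 0 ⇒ P_{Alta} = 109/3 + (1/3)P_{Borealis}.
Setting P_{Alta} = P_{Borealis} in the reaction function: P_{Alta} = 109/3 + (1/3)P_{Alta}, so P_{Alta} = (109/3) / (2/3) = 54.5.
q_{Alta} = 188 − 3·54.5 + 2·54.5 = 133.5.
Profit = (54.5 − 10)·133.5 = 5940.75.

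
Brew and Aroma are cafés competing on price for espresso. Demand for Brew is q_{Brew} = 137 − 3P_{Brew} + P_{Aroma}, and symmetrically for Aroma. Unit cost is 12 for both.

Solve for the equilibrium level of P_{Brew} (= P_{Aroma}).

Brew's profit: π = (P_{Brew} − 12)(137 − 3P_{Brew} + P_{Aroma}).
∂π/∂P_{Brew} = 173 − 6P_{Brew} + P_{Aroma} = 0 ⇒ P_{Brew} = 173/6 + (1/6)P_{Aroma}.
By symmetry P_{Aroma} = P_{Brew}; substituting into the reaction function, (5/6)P_{Brew} = 173/6 and P_{Brew} = 34.6.

34.6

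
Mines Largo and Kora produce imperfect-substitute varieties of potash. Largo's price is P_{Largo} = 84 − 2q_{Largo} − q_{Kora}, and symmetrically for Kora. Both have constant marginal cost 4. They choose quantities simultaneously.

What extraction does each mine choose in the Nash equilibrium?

Mine Largo's profit: π = q_{Largo}(84 − 2q_{Largo} − q_{Kora}) − 4q_{Largo}.
∂π/∂q_{Largo} = 80 − 4q_{Largo} − q_{Kora} = 0 ⇒ q_{Largo} = 20 − 0.25q_{Kora}.
Setting q_{Largo} = q_{Kora} in the reaction function: q_{Largo} = 20 − 0.25q_{Largo}, so q_{Largo} = 20 / 1.25 = 16.

16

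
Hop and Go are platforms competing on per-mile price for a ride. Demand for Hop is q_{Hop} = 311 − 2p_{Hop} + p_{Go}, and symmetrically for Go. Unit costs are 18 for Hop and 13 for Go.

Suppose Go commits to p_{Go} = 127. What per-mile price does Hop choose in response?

Hop's profit: π = (p_{Hop} − 18)(311 − 2p_{Hop} + p_{Go}).
∂π/∂p_{Hop} = 347 − 4p_{Hop} + p_{Go} = 0 ⇒ p_{Hop} = 86.75 + 0.25p_{Go}.
At p_{Go} = 127: p_{Hop} = 86.75 + 0.25·127 = 118.5.

118.5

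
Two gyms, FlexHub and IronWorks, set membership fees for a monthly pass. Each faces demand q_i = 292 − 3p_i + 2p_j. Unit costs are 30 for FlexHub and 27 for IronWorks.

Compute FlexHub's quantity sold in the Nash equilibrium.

194.8125

FlexHub's profit: π = (p_{FlexHub} − 30)(292 − 3p_{FlexHub} + 2p_{IronWorks}).
∂π/∂p_{FlexHub} = 382 − 6p_{FlexHub} + 2p_{IronWorks} = 0 ⇒ p_{FlexHub} = 191/3 + (1/3)p_{IronWorks}.
Similarly p_{IronWorks} = 373/6 + (1/3)p_{FlexHub}.
Substituting the second reaction function into the first: p_{FlexHub} = 191/3 + (1/3)(373/6 + (1/3)p_{FlexHub}), which gives (8/9)p_{FlexHub} = 1519/18 ⇒ p_{FlexHub} = 94.9375.
Then p_{IronWorks} = 373/6 + (1/3)·94.9375 = 93.8125.
q_{FlexHub} = 292 − 3·94.9375 + 2·93.8125 = 194.8125.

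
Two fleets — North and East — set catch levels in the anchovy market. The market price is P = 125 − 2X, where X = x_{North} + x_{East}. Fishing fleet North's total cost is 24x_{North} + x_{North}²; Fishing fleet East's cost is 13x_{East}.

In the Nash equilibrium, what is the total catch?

Fishing fleet North's profit: π = x_{North}(125 − 2(x_{North} + x_{East})) − 24x_{North} − x_{North}².
∂π/∂x_{North} = 101 − 6x_{North} − 2x_{East} = 0, so x_{North} = 101/6 − (1/3)x_{East}.
For East: ∂π/∂x_{East} = 112 − 4x_{East} − 2x_{North} = 0 ⇒ x_{East} = 28 − 0.5x_{North}.
Plugging x_{East} into North's best response: x_{North} = 101/6 − (1/3)(28 − 0.5x_{North}) ⇒ (5/6)x_{North} = 7.5, so x_{North} = 9.
Then x_{East} = 28 − 0.5·9 = 23.5.
Total catch: 9 + 23.5 = 32.5.

32.5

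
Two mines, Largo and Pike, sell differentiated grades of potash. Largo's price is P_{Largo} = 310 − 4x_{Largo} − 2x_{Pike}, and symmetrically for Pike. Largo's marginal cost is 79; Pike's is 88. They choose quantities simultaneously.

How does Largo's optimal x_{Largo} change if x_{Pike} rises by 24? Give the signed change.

-6

Mine Largo's profit: π = x_{Largo}(310 − 4x_{Largo} − 2x_{Pike}) − 79x_{Largo}.
∂π/∂x_{Largo} = 231 − 8x_{Largo} − 2x_{Pike} = 0 ⇒ x_{Largo} = 28.875 − 0.25x_{Pike}.
The reaction-function slope is −0.25, so a 24-unit rise in x_{Pike} moves x_{Largo} by −0.25 × 24 = −6. Largo's best response falls — the actions are strategic substitutes.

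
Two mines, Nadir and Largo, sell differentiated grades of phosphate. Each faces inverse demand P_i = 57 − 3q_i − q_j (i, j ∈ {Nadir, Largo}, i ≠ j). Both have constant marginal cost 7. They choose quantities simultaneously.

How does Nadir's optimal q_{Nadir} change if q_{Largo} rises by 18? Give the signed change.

Mine Nadir's profit: π = q_{Nadir}(57 − 3q_{Nadir} − q_{Largo}) − 7q_{Nadir}.
∂π/∂q_{Nadir} = 50 − 6q_{Nadir} − q_{Largo} = 0 ⇒ q_{Nadir} = 25/3 − (1/6)q_{Largo}.
The reaction-function slope is −1/6, so an 18-unit rise in q_{Largo} moves q_{Nadir} by −1/6 × 18 = −3. Nadir's best response falls — the actions are strategic substitutes.

-3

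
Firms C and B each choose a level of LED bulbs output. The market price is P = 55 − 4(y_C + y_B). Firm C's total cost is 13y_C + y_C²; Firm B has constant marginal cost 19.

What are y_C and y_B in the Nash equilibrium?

Firm C's profit: π = y_C(55 − 4(y_C + y_B)) − 13y_C − y_C².
∂π/∂y_C = 42 − 10y_C − 4y_B = 0, so y_C = 4.2 − 0.4y_B.
For B: ∂π/∂y_B = 36 − 8y_B − 4y_C = 0 ⇒ y_B = 4.5 − 0.5y_C.
Solving the two reaction functions simultaneously: (1 − (−0.4)(−0.5))y_C = 4.2 − 0.4·4.5, so 0.8y_C = 2.4 and y_C = 3.
Then y_B = 4.5 − 0.5·3 = 3.

3, 3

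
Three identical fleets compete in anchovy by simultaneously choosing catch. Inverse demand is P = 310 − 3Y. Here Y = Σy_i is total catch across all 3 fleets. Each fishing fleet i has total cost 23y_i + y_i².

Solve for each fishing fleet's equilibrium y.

20.5

A representative fishing fleet's profit is π_i = y_i(310 − 3Y) − 23y_i − y_i², with Y = y_i + Σ_{j≠i} y_j.
First-order condition: 287 − 8y_i − 3Σ_{j≠i} y_j = 0.
Imposing symmetry (y_j = y for all j) turns Σ_{j≠i} y_j into 2y, so 287 = 14y and y = 20.5.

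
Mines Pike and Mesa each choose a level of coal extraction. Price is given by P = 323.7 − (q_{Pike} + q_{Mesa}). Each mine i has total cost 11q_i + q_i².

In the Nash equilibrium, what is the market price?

Mine Pike's profit: π = q_{Pike}(323.7 − (q_{Pike} + q_{Mesa})) − 11q_{Pike} − q_{Pike}².
∂π/∂q_{Pike} = 312.7 − 4q_{Pike} − q_{Mesa} = 0, so q_{Pike} = 78.175 − 0.25q_{Mesa}.
Setting q_{Pike} = q_{Mesa} in the reaction function: q_{Pike} = 78.175 − 0.25q_{Pike}, so q_{Pike} = 78.175 / 1.25 = 62.54.
Equilibrium price: P = 323.7 − 125.08 = 198.62.

198.62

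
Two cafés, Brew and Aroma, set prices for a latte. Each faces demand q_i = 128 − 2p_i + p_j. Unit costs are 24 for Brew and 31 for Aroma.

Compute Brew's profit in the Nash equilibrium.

Brew's profit: π = (p_{Brew} − 24)(128 − 2p_{Brew} + p_{Aroma}).
∂π/∂p_{Brew} = 176 − 4p_{Brew} + p_{Aroma} = 0 ⇒ p_{Brew} = 44 + 0.25p_{Aroma}.
Similarly p_{Aroma} = 47.5 + 0.25p_{Brew}.
Solving the two reaction functions simultaneously: (1 − (0.25)(0.25))p_{Brew} = 44 + 0.25·47.5, so 0.9375p_{Brew} = 55.875 and p_{Brew} = 59.6.
Then p_{Aroma} = 47.5 + 0.25·59.6 = 62.4.
q_{Brew} = 128 − 2·59.6 + 62.4 = 71.2.
Profit = (59.6 − 24)·71.2 = 2534.72.

2534.72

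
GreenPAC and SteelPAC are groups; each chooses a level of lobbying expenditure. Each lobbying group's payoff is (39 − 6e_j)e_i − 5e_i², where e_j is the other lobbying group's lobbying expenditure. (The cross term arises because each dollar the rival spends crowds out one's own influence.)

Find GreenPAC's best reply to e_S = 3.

2.1

GreenPAC's payoff is (39 − 6e_S)e_G − 5e_G².
∂π/∂e_G = 39 − 6e_S − 10e_G = 0, so e_G = 3.9 − 0.6e_S.
At e_S = 3: e_G = 3.9 − 0.6·3 = 2.1.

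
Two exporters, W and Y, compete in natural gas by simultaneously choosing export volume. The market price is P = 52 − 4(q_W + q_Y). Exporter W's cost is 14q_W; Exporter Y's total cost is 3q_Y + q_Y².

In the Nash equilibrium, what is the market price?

25.5

Exporter W's profit: π = q_W(52 − 4(q_W + q_Y)) − 14q_W.
∂π/∂q_W = 38 − 8q_W − 4q_Y = 0, so q_W = 4.75 − 0.5q_Y.
For Y: ∂π/∂q_Y = 49 − 10q_Y − 4q_W = 0 ⇒ q_Y = 4.9 − 0.4q_W.
Plugging q_Y into W's best response: q_W = 4.75 − 0.5(4.9 − 0.4q_W) ⇒ 0.8q_W = 2.3, so q_W = 2.875.
Then q_Y = 4.9 − 0.4·2.875 = 3.75.
Equilibrium price: P = 52 − 4·6.625 = 25.5.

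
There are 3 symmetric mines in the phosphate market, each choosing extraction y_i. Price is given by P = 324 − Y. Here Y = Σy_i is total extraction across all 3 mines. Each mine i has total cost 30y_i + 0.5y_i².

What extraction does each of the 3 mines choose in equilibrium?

A representative mine's profit is π_i = y_i(324 − Y) − 30y_i − 0.5y_i², with Y = y_i + Σ_{j≠i} y_j.
First-order condition: 294 − 3y_i − Σ_{j≠i} y_j = 0.
Imposing symmetry (y_j = y for all j) turns Σ_{j≠i} y_j into 2y, so 294 = 5y and y = 58.8.

58.8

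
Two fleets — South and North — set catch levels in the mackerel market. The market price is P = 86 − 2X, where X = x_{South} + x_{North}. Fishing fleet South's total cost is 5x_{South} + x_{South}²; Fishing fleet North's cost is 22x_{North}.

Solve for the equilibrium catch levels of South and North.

Fishing fleet South's profit: π = x_{South}(86 − 2(x_{South} + x_{North})) − 5x_{South} − x_{South}².
∂π/∂x_{South} = 81 − 6x_{South} − 2x_{North} = 0, so x_{South} = 13.5 − (1/3)x_{North}.
For North: ∂π/∂x_{North} = 64 − 4x_{North} − 2x_{South} = 0 ⇒ x_{North} = 16 − 0.5x_{South}.
Plugging x_{North} into South's best response: x_{South} = 13.5 − (1/3)(16 − 0.5x_{South}) ⇒ (5/6)x_{South} = 49/6, so x_{South} = 9.8.
Then x_{North} = 16 − 0.5·9.8 = 11.1.

9.8, 11.1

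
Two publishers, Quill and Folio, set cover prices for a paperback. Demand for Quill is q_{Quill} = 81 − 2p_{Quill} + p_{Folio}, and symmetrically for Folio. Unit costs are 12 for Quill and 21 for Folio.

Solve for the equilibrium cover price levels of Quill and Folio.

36.2, 39.8

Quill's profit: π = (p_{Quill} − 12)(81 − 2p_{Quill} + p_{Folio}).
∂π/∂p_{Quill} = 105 − 4p_{Quill} + p_{Folio} = 0 ⇒ p_{Quill} = 26.25 + 0.25p_{Folio}.
Similarly p_{Folio} = 30.75 + 0.25p_{Quill}.
Substituting the second reaction function into the first: p_{Quill} = 26.25 + 0.25(30.75 + 0.25p_{Quill}), which gives 0.9375p_{Quill} = 33.9375 ⇒ p_{Quill} = 36.2.
Then p_{Folio} = 30.75 + 0.25·36.2 = 39.8.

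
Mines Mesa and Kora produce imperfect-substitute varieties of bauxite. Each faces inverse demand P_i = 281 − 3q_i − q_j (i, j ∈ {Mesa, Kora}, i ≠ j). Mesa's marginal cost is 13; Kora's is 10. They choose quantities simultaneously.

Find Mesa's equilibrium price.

127.6

Mine Mesa's profit: π = q_{Mesa}(281 − 3q_{Mesa} − q_{Kora}) − 13q_{Mesa}.
∂π/∂q_{Mesa} = 268 − 6q_{Mesa} − q_{Kora} = 0 ⇒ q_{Mesa} = 134/3 − (1/6)q_{Kora}.
Similarly q_{Kora} = 271/6 − (1/6)q_{Mesa}.
Solving the two reaction functions simultaneously: (1 − (−1/6)(−1/6))q_{Mesa} = 134/3 − (1/6)·(271/6), so (35/36)q_{Mesa} = 1337/36 and q_{Mesa} = 38.2.
Then q_{Kora} = 271/6 − (1/6)·38.2 = 38.8.
P_{Mesa} = 281 − 3·38.2 − 38.8 = 127.6.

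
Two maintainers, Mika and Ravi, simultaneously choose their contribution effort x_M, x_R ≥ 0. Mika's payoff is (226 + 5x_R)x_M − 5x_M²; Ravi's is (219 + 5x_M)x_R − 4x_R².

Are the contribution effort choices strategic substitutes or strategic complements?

Expanding Mika's payoff: 226x_M + 5x_Rx_M − 5x_M².
∂π/∂x_M = 226 + 5x_R − 10x_M = 0, so x_M = 22.6 + 0.5x_R.
The best-response slope dx_M/dx_R = 0.5 > 0: the reaction function is upward-sloping, so the choices are strategic complements.

strategic complements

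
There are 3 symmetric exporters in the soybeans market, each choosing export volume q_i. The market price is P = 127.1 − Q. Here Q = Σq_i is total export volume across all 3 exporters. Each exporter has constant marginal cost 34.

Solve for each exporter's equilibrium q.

23.275

A representative exporter's profit is π_i = q_i(127.1 − Q) − 34q_i, with Q = q_i + Σ_{j≠i} q_j.
First-order condition: 93.1 − 2q_i − Σ_{j≠i} q_j = 0.
With identical exporters, set every q_j = q: then 93.1 − 2q − 2q = 0, i.e. q = 93.1/4 = 23.275.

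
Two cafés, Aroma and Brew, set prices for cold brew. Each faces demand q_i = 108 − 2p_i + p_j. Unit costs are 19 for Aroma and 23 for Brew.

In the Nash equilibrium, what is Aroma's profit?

Aroma's profit: π = (p_{Aroma} − 19)(108 − 2p_{Aroma} + p_{Brew}).
∂π/∂p_{Aroma} = 146 − 4p_{Aroma} + p_{Brew} = 0 ⇒ p_{Aroma} = 36.5 + 0.25p_{Brew}.
Similarly p_{Brew} = 38.5 + 0.25p_{Aroma}.
Plugging p_{Brew} into Aroma's best response: p_{Aroma} = 36.5 + 0.25(38.5 + 0.25p_{Aroma}) ⇒ 0.9375p_{Aroma} = 46.125, so p_{Aroma} = 49.2.
Then p_{Brew} = 38.5 + 0.25·49.2 = 50.8.
q_{Aroma} = 108 − 2·49.2 + 50.8 = 60.4.
Profit = (49.2 − 19)·60.4 = 1824.08.

1824.08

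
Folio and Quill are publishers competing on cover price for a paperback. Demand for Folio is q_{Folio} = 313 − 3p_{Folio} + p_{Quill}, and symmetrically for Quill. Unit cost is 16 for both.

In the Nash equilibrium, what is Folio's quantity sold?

168.6

Folio's profit: π = (p_{Folio} − 16)(313 − 3p_{Folio} + p_{Quill}).
∂π/∂p_{Folio} = 361 − 6p_{Folio} + p_{Quill} = 0 ⇒ p_{Folio} = 361/6 + (1/6)p_{Quill}.
Setting p_{Folio} = p_{Quill} in the reaction function: p_{Folio} = 361/6 + (1/6)p_{Folio}, so p_{Folio} = (361/6) / (5/6) = 72.2.
q_{Folio} = 313 − 3·72.2 + 72.2 = 168.6.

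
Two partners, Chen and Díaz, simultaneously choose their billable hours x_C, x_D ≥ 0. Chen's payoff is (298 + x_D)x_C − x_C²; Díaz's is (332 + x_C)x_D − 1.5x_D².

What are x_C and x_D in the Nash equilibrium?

Expanding Chen's payoff: 298x_C + x_Dx_C − x_C².
∂π/∂x_C = 298 + x_D − 2x_C = 0, so x_C = 149 + 0.5x_D.
Likewise for Díaz: x_D = 332/3 + (1/3)x_C.
Substituting the second reaction function into the first: x_C = 149 + 0.5(332/3 + (1/3)x_C), which gives (5/6)x_C = 613/3 ⇒ x_C = 245.2.
Then x_D = 332/3 + (1/3)·245.2 = 192.4.

245.2, 192.4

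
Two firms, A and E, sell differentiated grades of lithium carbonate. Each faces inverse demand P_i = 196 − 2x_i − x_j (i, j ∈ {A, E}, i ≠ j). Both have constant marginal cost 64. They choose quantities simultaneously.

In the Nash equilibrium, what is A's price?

116.8

Firm A's profit: π = x_A(196 − 2x_A − x_E) − 64x_A.
∂π/∂x_A = 132 − 4x_A − x_E = 0 ⇒ x_A = 33 − 0.25x_E.
The game is symmetric, so in equilibrium x_E = x_A: the reaction function gives 1.25x_A = 33, hence x_A = 26.4.
P_A = 196 − 2·26.4 − 26.4 = 116.8.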